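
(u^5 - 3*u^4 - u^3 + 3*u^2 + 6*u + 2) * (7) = 7*u^5 - 21*u^4 - 7*u^3 + 21*u^2 + 42*u + 14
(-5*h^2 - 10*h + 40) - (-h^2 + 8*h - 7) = -4*h^2 - 18*h + 47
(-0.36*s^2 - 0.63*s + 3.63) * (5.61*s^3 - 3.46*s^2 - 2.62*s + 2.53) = -2.0196*s^5 - 2.2887*s^4 + 23.4873*s^3 - 11.82*s^2 - 11.1045*s + 9.1839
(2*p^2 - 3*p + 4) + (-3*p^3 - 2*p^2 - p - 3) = -3*p^3 - 4*p + 1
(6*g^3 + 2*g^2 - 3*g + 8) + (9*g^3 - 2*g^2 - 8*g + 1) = 15*g^3 - 11*g + 9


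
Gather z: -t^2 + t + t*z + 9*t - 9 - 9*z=-t^2 + 10*t + z*(t - 9) - 9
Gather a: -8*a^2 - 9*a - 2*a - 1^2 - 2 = -8*a^2 - 11*a - 3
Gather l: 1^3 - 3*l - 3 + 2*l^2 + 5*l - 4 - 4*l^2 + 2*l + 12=-2*l^2 + 4*l + 6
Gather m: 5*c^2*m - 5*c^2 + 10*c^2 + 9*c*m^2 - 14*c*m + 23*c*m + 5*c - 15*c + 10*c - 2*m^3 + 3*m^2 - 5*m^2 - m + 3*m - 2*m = 5*c^2 - 2*m^3 + m^2*(9*c - 2) + m*(5*c^2 + 9*c)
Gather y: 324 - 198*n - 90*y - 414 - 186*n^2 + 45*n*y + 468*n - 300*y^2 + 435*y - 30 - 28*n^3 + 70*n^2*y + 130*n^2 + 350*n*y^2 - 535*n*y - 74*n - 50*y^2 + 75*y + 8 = -28*n^3 - 56*n^2 + 196*n + y^2*(350*n - 350) + y*(70*n^2 - 490*n + 420) - 112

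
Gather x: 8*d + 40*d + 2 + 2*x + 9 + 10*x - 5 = 48*d + 12*x + 6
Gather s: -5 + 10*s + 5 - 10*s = 0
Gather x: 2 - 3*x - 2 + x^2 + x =x^2 - 2*x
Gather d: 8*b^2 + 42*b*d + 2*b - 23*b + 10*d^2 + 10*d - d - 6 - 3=8*b^2 - 21*b + 10*d^2 + d*(42*b + 9) - 9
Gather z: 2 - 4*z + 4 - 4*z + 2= 8 - 8*z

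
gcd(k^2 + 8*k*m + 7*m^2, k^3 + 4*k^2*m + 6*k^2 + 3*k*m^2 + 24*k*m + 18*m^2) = k + m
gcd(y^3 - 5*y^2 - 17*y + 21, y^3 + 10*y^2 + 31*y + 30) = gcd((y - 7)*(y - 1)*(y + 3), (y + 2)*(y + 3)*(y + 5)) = y + 3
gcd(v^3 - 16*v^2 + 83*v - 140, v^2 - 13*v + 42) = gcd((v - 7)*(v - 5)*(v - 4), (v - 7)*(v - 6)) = v - 7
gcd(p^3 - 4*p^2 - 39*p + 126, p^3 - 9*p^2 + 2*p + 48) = p - 3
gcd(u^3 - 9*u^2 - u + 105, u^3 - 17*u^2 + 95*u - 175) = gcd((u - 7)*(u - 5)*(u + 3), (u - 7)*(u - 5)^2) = u^2 - 12*u + 35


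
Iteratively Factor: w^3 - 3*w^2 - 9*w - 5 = (w + 1)*(w^2 - 4*w - 5) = (w + 1)^2*(w - 5)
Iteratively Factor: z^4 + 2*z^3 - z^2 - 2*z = (z)*(z^3 + 2*z^2 - z - 2) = z*(z - 1)*(z^2 + 3*z + 2) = z*(z - 1)*(z + 2)*(z + 1)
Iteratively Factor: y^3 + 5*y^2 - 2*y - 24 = (y + 3)*(y^2 + 2*y - 8) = (y + 3)*(y + 4)*(y - 2)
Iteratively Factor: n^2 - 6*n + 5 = (n - 1)*(n - 5)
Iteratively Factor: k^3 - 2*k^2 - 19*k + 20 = (k + 4)*(k^2 - 6*k + 5) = (k - 5)*(k + 4)*(k - 1)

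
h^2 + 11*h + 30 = (h + 5)*(h + 6)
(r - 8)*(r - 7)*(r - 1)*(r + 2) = r^4 - 14*r^3 + 39*r^2 + 86*r - 112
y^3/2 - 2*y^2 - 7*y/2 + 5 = (y/2 + 1)*(y - 5)*(y - 1)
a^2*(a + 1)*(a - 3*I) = a^4 + a^3 - 3*I*a^3 - 3*I*a^2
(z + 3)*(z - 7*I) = z^2 + 3*z - 7*I*z - 21*I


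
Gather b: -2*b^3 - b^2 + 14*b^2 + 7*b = -2*b^3 + 13*b^2 + 7*b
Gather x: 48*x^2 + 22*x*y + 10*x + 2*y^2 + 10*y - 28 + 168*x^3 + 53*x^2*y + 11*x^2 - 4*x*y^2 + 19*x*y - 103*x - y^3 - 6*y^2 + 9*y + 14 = 168*x^3 + x^2*(53*y + 59) + x*(-4*y^2 + 41*y - 93) - y^3 - 4*y^2 + 19*y - 14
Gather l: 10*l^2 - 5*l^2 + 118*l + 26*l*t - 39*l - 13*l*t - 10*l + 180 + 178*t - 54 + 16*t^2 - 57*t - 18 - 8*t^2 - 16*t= 5*l^2 + l*(13*t + 69) + 8*t^2 + 105*t + 108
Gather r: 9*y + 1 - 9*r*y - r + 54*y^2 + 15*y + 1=r*(-9*y - 1) + 54*y^2 + 24*y + 2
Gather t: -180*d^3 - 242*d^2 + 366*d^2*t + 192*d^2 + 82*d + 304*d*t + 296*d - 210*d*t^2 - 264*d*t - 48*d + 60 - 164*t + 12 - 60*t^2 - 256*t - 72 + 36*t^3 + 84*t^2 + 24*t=-180*d^3 - 50*d^2 + 330*d + 36*t^3 + t^2*(24 - 210*d) + t*(366*d^2 + 40*d - 396)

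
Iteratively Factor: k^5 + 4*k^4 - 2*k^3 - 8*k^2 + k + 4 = (k + 1)*(k^4 + 3*k^3 - 5*k^2 - 3*k + 4) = (k + 1)*(k + 4)*(k^3 - k^2 - k + 1) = (k - 1)*(k + 1)*(k + 4)*(k^2 - 1) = (k - 1)*(k + 1)^2*(k + 4)*(k - 1)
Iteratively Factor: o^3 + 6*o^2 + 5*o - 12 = (o - 1)*(o^2 + 7*o + 12) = (o - 1)*(o + 4)*(o + 3)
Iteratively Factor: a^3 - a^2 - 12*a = (a + 3)*(a^2 - 4*a) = a*(a + 3)*(a - 4)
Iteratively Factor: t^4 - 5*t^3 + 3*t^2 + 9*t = (t - 3)*(t^3 - 2*t^2 - 3*t) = t*(t - 3)*(t^2 - 2*t - 3) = t*(t - 3)^2*(t + 1)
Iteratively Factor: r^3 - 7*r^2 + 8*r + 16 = (r + 1)*(r^2 - 8*r + 16) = (r - 4)*(r + 1)*(r - 4)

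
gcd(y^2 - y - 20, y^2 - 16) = y + 4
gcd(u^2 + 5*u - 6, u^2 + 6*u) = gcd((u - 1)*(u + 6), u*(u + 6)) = u + 6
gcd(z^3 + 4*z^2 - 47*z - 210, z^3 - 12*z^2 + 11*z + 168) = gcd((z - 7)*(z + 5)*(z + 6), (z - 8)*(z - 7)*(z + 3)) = z - 7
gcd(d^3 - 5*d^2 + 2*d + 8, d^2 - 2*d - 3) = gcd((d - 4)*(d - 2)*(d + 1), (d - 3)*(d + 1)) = d + 1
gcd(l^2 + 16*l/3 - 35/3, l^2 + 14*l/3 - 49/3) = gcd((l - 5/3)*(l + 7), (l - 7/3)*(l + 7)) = l + 7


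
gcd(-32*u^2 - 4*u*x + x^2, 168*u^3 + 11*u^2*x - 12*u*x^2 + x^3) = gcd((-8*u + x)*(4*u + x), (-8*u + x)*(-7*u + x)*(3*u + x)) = -8*u + x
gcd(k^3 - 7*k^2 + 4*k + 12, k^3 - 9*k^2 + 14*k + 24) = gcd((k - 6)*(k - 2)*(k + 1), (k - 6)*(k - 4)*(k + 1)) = k^2 - 5*k - 6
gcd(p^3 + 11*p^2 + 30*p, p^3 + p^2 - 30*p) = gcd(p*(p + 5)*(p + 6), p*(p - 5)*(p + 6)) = p^2 + 6*p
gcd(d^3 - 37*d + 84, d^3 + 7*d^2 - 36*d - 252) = d + 7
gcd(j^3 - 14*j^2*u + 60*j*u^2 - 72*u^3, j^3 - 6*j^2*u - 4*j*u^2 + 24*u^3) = j^2 - 8*j*u + 12*u^2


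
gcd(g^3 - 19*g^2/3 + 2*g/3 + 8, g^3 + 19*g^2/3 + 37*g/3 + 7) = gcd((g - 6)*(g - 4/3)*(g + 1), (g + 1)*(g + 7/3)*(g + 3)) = g + 1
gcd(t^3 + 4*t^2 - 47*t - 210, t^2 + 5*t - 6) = t + 6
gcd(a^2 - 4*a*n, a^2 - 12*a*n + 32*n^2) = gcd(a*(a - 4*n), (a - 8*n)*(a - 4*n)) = a - 4*n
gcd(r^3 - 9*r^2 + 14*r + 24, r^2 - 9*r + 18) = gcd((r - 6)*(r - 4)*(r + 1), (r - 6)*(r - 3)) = r - 6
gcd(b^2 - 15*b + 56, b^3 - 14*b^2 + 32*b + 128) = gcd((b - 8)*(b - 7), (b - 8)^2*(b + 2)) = b - 8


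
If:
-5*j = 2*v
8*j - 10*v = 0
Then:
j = 0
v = 0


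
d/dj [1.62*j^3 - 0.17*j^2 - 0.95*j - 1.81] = 4.86*j^2 - 0.34*j - 0.95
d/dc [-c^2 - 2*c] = -2*c - 2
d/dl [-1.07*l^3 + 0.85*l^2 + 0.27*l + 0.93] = -3.21*l^2 + 1.7*l + 0.27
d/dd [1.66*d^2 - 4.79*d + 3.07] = 3.32*d - 4.79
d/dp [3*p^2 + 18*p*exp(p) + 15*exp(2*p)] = 18*p*exp(p) + 6*p + 30*exp(2*p) + 18*exp(p)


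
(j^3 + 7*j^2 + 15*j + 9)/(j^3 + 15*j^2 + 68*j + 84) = (j^3 + 7*j^2 + 15*j + 9)/(j^3 + 15*j^2 + 68*j + 84)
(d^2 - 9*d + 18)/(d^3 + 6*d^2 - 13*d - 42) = (d - 6)/(d^2 + 9*d + 14)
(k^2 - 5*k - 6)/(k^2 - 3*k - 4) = (k - 6)/(k - 4)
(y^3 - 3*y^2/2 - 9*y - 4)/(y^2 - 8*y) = (y^3 - 3*y^2/2 - 9*y - 4)/(y*(y - 8))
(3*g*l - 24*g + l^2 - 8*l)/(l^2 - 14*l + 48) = (3*g + l)/(l - 6)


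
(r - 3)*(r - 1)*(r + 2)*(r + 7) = r^4 + 5*r^3 - 19*r^2 - 29*r + 42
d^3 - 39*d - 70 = (d - 7)*(d + 2)*(d + 5)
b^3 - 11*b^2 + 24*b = b*(b - 8)*(b - 3)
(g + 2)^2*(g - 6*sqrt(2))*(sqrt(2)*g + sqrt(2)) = sqrt(2)*g^4 - 12*g^3 + 5*sqrt(2)*g^3 - 60*g^2 + 8*sqrt(2)*g^2 - 96*g + 4*sqrt(2)*g - 48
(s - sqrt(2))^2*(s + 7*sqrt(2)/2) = s^3 + 3*sqrt(2)*s^2/2 - 12*s + 7*sqrt(2)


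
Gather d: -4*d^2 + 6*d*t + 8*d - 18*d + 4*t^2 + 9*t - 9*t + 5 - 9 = -4*d^2 + d*(6*t - 10) + 4*t^2 - 4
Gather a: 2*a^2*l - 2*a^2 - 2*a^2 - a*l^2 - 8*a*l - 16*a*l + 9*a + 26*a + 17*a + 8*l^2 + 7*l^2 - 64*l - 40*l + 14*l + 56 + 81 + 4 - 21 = a^2*(2*l - 4) + a*(-l^2 - 24*l + 52) + 15*l^2 - 90*l + 120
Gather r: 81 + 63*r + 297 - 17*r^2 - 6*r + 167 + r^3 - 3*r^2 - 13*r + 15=r^3 - 20*r^2 + 44*r + 560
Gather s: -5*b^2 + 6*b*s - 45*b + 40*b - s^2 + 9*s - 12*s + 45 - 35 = -5*b^2 - 5*b - s^2 + s*(6*b - 3) + 10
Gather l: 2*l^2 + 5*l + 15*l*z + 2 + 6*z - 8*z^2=2*l^2 + l*(15*z + 5) - 8*z^2 + 6*z + 2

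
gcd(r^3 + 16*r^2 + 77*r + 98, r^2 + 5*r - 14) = r + 7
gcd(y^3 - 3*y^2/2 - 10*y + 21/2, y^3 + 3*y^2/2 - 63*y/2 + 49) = y - 7/2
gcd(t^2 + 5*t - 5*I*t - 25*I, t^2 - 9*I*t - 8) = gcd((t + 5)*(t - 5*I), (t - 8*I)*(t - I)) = 1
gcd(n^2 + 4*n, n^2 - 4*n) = n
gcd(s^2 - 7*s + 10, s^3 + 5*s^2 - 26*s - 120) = s - 5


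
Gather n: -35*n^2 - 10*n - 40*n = -35*n^2 - 50*n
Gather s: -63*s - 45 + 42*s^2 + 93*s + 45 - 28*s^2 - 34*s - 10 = 14*s^2 - 4*s - 10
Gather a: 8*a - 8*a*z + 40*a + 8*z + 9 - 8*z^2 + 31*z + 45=a*(48 - 8*z) - 8*z^2 + 39*z + 54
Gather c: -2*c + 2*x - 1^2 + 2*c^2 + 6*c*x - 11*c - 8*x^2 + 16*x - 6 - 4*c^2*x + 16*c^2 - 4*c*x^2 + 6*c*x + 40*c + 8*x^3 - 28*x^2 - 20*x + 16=c^2*(18 - 4*x) + c*(-4*x^2 + 12*x + 27) + 8*x^3 - 36*x^2 - 2*x + 9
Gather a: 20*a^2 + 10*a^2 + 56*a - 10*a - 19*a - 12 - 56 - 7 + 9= 30*a^2 + 27*a - 66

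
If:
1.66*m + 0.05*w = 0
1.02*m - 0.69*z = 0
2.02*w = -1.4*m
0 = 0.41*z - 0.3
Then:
No Solution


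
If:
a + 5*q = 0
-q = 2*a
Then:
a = 0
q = 0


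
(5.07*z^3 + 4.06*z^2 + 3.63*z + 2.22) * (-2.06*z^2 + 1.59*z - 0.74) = -10.4442*z^5 - 0.302299999999999*z^4 - 4.7742*z^3 - 1.8059*z^2 + 0.8436*z - 1.6428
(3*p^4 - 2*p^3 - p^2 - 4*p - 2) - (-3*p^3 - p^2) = 3*p^4 + p^3 - 4*p - 2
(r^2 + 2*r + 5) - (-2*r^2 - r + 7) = 3*r^2 + 3*r - 2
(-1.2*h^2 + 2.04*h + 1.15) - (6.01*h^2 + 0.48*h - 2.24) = -7.21*h^2 + 1.56*h + 3.39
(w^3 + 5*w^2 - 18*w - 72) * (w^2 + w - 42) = w^5 + 6*w^4 - 55*w^3 - 300*w^2 + 684*w + 3024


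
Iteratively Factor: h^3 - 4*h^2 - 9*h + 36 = (h - 3)*(h^2 - h - 12) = (h - 3)*(h + 3)*(h - 4)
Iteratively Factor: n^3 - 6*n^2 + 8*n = (n - 4)*(n^2 - 2*n) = n*(n - 4)*(n - 2)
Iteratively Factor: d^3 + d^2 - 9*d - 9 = (d + 1)*(d^2 - 9) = (d + 1)*(d + 3)*(d - 3)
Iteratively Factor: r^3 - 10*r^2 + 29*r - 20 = (r - 1)*(r^2 - 9*r + 20) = (r - 5)*(r - 1)*(r - 4)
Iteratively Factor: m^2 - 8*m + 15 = (m - 3)*(m - 5)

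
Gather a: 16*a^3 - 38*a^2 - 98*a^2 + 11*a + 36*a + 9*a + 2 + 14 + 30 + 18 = 16*a^3 - 136*a^2 + 56*a + 64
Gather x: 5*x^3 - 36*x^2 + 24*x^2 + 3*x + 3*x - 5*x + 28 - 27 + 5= 5*x^3 - 12*x^2 + x + 6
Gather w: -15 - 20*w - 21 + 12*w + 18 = -8*w - 18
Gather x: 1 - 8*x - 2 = -8*x - 1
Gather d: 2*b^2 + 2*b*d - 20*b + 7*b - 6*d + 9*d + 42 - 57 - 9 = 2*b^2 - 13*b + d*(2*b + 3) - 24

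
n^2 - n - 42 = (n - 7)*(n + 6)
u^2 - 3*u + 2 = (u - 2)*(u - 1)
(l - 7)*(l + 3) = l^2 - 4*l - 21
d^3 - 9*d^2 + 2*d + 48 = (d - 8)*(d - 3)*(d + 2)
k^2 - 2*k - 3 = (k - 3)*(k + 1)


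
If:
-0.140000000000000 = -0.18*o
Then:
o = 0.78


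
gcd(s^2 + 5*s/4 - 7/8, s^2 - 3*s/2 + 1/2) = s - 1/2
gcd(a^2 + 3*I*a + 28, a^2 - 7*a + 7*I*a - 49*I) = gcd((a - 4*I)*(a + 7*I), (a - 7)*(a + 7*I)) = a + 7*I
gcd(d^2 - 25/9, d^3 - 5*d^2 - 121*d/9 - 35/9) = d + 5/3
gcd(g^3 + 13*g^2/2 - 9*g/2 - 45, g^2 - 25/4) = g - 5/2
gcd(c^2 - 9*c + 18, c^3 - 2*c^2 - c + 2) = 1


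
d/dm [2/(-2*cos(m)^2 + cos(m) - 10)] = 2*(1 - 4*cos(m))*sin(m)/(-cos(m) + cos(2*m) + 11)^2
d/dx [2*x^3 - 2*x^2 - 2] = 2*x*(3*x - 2)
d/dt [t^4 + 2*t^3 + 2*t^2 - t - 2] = 4*t^3 + 6*t^2 + 4*t - 1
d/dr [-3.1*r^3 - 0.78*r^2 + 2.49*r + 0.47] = -9.3*r^2 - 1.56*r + 2.49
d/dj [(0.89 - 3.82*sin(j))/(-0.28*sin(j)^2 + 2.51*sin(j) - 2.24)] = (-1.0696*sin(j)^2 + 0.4984*sin(j) + 6.3229)*cos(j)/(0.0784*sin(j)^4 - 1.4056*sin(j)^3 + 7.5545*sin(j)^2 - 11.2448*sin(j) + 5.0176)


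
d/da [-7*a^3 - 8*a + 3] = -21*a^2 - 8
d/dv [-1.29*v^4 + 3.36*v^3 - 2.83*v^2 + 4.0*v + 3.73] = -5.16*v^3 + 10.08*v^2 - 5.66*v + 4.0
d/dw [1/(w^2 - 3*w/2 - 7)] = 2*(3 - 4*w)/(-2*w^2 + 3*w + 14)^2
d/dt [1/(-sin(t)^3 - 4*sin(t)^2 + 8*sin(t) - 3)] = (3*sin(t)^2 + 8*sin(t) - 8)*cos(t)/(sin(t)^3 + 4*sin(t)^2 - 8*sin(t) + 3)^2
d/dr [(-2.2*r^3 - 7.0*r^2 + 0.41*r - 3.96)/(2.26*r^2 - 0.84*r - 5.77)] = (-4.972*r^4 + 3.696*r^3 + 43.0354*r^2 + 98.6792*r - 5.6921)/(5.1076*r^4 - 3.7968*r^3 - 25.3748*r^2 + 9.6936*r + 33.2929)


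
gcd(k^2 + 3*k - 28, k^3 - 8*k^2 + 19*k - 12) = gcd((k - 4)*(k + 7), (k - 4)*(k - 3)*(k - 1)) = k - 4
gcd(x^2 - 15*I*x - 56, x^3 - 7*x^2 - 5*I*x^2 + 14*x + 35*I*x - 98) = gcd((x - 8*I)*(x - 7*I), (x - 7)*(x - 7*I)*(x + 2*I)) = x - 7*I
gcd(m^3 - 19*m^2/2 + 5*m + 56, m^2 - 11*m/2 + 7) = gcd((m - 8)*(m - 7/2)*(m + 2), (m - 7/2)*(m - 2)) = m - 7/2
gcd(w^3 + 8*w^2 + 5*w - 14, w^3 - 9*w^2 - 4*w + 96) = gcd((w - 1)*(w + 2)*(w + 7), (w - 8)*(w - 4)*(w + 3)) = 1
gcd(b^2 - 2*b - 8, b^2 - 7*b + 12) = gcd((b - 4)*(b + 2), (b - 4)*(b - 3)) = b - 4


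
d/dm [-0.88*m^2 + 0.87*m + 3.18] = 0.87 - 1.76*m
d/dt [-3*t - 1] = -3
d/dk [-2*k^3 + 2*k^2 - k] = -6*k^2 + 4*k - 1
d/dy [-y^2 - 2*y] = -2*y - 2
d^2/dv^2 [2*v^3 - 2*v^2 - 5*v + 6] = 12*v - 4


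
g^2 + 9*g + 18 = (g + 3)*(g + 6)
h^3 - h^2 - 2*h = h*(h - 2)*(h + 1)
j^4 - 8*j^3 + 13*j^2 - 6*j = j*(j - 6)*(j - 1)^2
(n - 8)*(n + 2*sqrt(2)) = n^2 - 8*n + 2*sqrt(2)*n - 16*sqrt(2)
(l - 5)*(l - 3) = l^2 - 8*l + 15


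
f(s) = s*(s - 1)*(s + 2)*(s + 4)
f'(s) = s*(s - 1)*(s + 2) + s*(s - 1)*(s + 4) + s*(s + 2)*(s + 4) + (s - 1)*(s + 2)*(s + 4)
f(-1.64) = 3.68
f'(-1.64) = 8.14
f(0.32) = -2.18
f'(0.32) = -5.05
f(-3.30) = -12.91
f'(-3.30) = -1.60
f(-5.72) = 245.94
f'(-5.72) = -288.70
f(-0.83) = 5.63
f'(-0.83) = -3.27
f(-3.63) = -10.14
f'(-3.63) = -16.20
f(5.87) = 2220.54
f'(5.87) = 1341.38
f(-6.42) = 509.54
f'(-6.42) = -473.87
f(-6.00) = 336.00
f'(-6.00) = -356.00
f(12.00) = 29568.00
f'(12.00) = 9112.00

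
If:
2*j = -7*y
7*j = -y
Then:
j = 0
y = 0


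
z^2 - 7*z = z*(z - 7)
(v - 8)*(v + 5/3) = v^2 - 19*v/3 - 40/3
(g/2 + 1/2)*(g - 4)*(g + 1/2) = g^3/2 - 5*g^2/4 - 11*g/4 - 1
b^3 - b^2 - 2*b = b*(b - 2)*(b + 1)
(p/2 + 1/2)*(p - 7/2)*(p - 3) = p^3/2 - 11*p^2/4 + 2*p + 21/4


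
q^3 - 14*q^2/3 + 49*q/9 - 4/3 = (q - 3)*(q - 4/3)*(q - 1/3)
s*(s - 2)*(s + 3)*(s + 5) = s^4 + 6*s^3 - s^2 - 30*s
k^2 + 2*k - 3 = (k - 1)*(k + 3)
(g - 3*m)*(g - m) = g^2 - 4*g*m + 3*m^2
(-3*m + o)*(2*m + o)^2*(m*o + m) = -12*m^4*o - 12*m^4 - 8*m^3*o^2 - 8*m^3*o + m^2*o^3 + m^2*o^2 + m*o^4 + m*o^3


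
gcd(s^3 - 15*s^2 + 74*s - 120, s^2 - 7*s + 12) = s - 4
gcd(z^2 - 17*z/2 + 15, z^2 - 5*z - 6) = z - 6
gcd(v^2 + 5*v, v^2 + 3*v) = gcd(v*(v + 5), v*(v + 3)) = v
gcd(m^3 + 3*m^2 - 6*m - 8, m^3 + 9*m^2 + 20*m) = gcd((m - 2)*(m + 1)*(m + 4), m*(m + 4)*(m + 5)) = m + 4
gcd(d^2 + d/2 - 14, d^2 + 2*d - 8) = d + 4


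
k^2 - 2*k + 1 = (k - 1)^2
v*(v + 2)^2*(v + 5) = v^4 + 9*v^3 + 24*v^2 + 20*v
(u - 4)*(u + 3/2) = u^2 - 5*u/2 - 6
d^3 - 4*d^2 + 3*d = d*(d - 3)*(d - 1)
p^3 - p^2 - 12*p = p*(p - 4)*(p + 3)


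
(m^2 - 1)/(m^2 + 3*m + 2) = (m - 1)/(m + 2)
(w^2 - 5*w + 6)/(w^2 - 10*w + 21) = (w - 2)/(w - 7)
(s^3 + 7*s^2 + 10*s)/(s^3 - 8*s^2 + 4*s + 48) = s*(s + 5)/(s^2 - 10*s + 24)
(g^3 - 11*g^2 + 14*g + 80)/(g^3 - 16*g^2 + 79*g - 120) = (g + 2)/(g - 3)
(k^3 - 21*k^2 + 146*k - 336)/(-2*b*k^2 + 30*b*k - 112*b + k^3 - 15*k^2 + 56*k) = (6 - k)/(2*b - k)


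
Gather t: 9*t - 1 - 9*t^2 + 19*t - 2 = -9*t^2 + 28*t - 3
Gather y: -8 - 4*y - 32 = -4*y - 40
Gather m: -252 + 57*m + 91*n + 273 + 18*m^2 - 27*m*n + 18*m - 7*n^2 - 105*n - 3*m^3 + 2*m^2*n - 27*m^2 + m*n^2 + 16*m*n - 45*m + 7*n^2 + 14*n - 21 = -3*m^3 + m^2*(2*n - 9) + m*(n^2 - 11*n + 30)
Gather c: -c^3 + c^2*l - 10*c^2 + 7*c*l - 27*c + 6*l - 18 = -c^3 + c^2*(l - 10) + c*(7*l - 27) + 6*l - 18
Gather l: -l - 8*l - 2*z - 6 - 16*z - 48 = -9*l - 18*z - 54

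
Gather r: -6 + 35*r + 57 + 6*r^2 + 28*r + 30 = 6*r^2 + 63*r + 81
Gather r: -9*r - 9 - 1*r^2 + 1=-r^2 - 9*r - 8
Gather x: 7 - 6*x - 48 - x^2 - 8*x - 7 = -x^2 - 14*x - 48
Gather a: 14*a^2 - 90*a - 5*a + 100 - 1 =14*a^2 - 95*a + 99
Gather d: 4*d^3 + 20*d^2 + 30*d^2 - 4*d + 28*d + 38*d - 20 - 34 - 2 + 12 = 4*d^3 + 50*d^2 + 62*d - 44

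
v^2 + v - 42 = (v - 6)*(v + 7)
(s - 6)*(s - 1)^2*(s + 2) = s^4 - 6*s^3 - 3*s^2 + 20*s - 12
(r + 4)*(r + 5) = r^2 + 9*r + 20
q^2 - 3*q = q*(q - 3)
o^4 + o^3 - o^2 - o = o*(o - 1)*(o + 1)^2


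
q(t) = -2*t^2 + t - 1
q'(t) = 1 - 4*t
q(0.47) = -0.97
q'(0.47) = -0.88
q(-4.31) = -42.46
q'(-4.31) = 18.24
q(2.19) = -8.40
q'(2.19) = -7.76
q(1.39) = -3.47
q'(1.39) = -4.56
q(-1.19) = -5.02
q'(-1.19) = 5.76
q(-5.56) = -68.39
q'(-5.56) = 23.24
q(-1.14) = -4.74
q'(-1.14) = 5.56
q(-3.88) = -34.99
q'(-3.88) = 16.52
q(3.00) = -16.00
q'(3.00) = -11.00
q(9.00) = -154.00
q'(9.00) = -35.00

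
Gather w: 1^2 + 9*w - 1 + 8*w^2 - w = 8*w^2 + 8*w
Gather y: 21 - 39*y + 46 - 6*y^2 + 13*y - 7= -6*y^2 - 26*y + 60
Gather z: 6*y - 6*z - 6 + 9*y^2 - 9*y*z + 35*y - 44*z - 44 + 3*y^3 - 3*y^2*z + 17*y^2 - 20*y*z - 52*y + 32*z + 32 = 3*y^3 + 26*y^2 - 11*y + z*(-3*y^2 - 29*y - 18) - 18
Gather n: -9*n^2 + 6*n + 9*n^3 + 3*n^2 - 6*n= 9*n^3 - 6*n^2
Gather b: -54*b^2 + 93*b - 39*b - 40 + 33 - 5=-54*b^2 + 54*b - 12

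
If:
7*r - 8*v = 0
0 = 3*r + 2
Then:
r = -2/3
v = -7/12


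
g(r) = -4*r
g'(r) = -4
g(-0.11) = 0.44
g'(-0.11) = -4.00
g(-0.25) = 1.00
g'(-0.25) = -4.00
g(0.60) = -2.40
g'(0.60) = -4.00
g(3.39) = -13.56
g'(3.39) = -4.00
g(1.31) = -5.24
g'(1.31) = -4.00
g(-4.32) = 17.28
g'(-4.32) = -4.00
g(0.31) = -1.24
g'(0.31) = -4.00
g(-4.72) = 18.88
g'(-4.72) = -4.00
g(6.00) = -24.00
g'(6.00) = -4.00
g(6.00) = -24.00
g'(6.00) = -4.00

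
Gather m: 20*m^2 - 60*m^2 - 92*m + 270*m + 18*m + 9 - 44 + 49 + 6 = -40*m^2 + 196*m + 20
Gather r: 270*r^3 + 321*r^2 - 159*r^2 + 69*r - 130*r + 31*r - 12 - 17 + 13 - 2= 270*r^3 + 162*r^2 - 30*r - 18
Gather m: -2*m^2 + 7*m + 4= -2*m^2 + 7*m + 4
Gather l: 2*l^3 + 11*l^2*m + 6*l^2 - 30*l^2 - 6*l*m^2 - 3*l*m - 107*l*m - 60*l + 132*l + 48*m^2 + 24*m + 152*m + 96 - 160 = 2*l^3 + l^2*(11*m - 24) + l*(-6*m^2 - 110*m + 72) + 48*m^2 + 176*m - 64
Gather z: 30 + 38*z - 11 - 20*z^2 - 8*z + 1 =-20*z^2 + 30*z + 20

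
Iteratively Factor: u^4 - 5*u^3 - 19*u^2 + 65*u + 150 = (u + 3)*(u^3 - 8*u^2 + 5*u + 50) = (u + 2)*(u + 3)*(u^2 - 10*u + 25) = (u - 5)*(u + 2)*(u + 3)*(u - 5)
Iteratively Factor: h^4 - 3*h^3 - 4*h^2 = (h)*(h^3 - 3*h^2 - 4*h) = h^2*(h^2 - 3*h - 4) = h^2*(h + 1)*(h - 4)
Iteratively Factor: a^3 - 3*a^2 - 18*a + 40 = (a + 4)*(a^2 - 7*a + 10) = (a - 5)*(a + 4)*(a - 2)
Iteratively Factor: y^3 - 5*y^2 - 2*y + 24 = (y - 4)*(y^2 - y - 6) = (y - 4)*(y - 3)*(y + 2)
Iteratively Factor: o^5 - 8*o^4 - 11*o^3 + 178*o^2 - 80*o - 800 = (o + 4)*(o^4 - 12*o^3 + 37*o^2 + 30*o - 200) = (o + 2)*(o + 4)*(o^3 - 14*o^2 + 65*o - 100) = (o - 4)*(o + 2)*(o + 4)*(o^2 - 10*o + 25) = (o - 5)*(o - 4)*(o + 2)*(o + 4)*(o - 5)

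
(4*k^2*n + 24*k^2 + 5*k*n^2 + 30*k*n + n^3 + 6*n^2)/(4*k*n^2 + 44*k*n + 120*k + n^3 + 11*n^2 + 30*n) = (k + n)/(n + 5)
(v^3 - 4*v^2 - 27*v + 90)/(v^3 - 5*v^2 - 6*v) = (v^2 + 2*v - 15)/(v*(v + 1))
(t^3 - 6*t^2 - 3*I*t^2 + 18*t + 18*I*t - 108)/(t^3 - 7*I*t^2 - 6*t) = (t^2 + 3*t*(-2 + I) - 18*I)/(t*(t - I))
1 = 1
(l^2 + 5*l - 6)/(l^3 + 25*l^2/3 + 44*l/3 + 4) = 3*(l - 1)/(3*l^2 + 7*l + 2)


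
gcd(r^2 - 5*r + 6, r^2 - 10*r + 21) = r - 3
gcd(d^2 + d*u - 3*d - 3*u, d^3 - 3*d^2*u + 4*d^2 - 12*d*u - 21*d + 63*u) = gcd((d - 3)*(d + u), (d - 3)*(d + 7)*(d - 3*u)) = d - 3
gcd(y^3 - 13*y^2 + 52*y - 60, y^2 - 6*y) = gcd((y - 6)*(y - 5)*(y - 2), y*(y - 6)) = y - 6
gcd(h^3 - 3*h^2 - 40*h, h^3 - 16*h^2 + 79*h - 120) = h - 8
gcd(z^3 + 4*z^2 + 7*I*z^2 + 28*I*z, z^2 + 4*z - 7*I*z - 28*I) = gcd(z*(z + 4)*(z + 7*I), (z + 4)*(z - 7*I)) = z + 4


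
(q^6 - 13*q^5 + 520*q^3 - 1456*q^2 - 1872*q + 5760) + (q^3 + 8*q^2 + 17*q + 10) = q^6 - 13*q^5 + 521*q^3 - 1448*q^2 - 1855*q + 5770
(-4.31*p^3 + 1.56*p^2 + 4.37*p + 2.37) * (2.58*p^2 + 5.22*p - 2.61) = -11.1198*p^5 - 18.4734*p^4 + 30.6669*p^3 + 24.8544*p^2 + 0.9657*p - 6.1857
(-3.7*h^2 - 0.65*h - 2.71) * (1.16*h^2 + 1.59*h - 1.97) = -4.292*h^4 - 6.637*h^3 + 3.1119*h^2 - 3.0284*h + 5.3387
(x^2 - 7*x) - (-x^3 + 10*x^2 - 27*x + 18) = x^3 - 9*x^2 + 20*x - 18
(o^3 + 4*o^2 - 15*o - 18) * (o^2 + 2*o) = o^5 + 6*o^4 - 7*o^3 - 48*o^2 - 36*o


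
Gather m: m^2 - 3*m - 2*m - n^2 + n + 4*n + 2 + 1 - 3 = m^2 - 5*m - n^2 + 5*n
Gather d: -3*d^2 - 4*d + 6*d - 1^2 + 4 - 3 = -3*d^2 + 2*d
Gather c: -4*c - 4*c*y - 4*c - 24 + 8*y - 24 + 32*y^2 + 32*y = c*(-4*y - 8) + 32*y^2 + 40*y - 48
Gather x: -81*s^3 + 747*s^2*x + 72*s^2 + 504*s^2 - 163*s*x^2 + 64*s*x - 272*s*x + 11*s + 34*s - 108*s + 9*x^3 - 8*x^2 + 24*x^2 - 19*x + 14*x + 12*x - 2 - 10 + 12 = -81*s^3 + 576*s^2 - 63*s + 9*x^3 + x^2*(16 - 163*s) + x*(747*s^2 - 208*s + 7)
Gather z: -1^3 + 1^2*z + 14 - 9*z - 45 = -8*z - 32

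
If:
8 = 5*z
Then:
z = 8/5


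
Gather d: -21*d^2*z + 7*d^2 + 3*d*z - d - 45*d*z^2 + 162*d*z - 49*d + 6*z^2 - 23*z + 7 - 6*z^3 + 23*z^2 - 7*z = d^2*(7 - 21*z) + d*(-45*z^2 + 165*z - 50) - 6*z^3 + 29*z^2 - 30*z + 7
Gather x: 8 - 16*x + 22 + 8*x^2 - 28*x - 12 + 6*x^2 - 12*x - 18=14*x^2 - 56*x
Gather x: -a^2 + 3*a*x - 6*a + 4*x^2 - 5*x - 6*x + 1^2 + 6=-a^2 - 6*a + 4*x^2 + x*(3*a - 11) + 7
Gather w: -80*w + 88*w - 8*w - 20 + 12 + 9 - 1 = 0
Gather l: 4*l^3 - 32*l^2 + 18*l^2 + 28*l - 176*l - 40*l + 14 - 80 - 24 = 4*l^3 - 14*l^2 - 188*l - 90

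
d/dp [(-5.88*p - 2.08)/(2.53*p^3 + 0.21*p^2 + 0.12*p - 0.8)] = (29.7528*p^3 + 17.022*p^2 + 0.8736*p + 4.9536)/(6.4009*p^6 + 1.0626*p^5 + 0.6513*p^4 - 3.9976*p^3 - 0.3216*p^2 - 0.192*p + 0.64)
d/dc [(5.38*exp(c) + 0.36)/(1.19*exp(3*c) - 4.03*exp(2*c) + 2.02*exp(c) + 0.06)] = (-12.8044*exp(3*c) + 20.3962*exp(2*c) + 2.9016*exp(c) - 0.4044)*exp(c)/(1.4161*exp(6*c) - 9.5914*exp(5*c) + 21.0485*exp(4*c) - 16.1384*exp(3*c) + 3.5968*exp(2*c) + 0.2424*exp(c) + 0.0036)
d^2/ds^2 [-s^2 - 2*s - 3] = -2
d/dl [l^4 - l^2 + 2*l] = 4*l^3 - 2*l + 2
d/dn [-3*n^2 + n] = 1 - 6*n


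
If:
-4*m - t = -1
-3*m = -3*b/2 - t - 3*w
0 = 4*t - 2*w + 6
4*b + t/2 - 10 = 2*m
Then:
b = 717/236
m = 313/472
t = -195/118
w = -18/59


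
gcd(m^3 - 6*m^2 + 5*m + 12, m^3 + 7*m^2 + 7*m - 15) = 1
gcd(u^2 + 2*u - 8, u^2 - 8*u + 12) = u - 2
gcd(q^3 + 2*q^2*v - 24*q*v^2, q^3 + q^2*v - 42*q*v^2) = q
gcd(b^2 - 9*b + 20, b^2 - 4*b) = b - 4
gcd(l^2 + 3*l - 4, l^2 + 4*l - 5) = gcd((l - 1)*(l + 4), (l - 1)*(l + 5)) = l - 1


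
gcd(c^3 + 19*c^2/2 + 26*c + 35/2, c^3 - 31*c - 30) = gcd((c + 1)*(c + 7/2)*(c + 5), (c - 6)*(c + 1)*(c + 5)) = c^2 + 6*c + 5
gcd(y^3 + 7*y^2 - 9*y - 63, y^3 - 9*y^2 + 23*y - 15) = y - 3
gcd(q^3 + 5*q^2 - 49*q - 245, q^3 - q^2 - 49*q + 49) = q^2 - 49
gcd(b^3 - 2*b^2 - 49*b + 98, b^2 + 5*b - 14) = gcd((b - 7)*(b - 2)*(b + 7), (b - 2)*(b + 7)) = b^2 + 5*b - 14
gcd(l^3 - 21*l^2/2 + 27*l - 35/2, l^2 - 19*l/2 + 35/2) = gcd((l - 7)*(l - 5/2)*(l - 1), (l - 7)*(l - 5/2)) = l^2 - 19*l/2 + 35/2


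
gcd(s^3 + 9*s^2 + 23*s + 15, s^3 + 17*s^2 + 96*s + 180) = s + 5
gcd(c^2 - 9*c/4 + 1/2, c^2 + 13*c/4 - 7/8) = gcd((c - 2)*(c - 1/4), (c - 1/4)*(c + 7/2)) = c - 1/4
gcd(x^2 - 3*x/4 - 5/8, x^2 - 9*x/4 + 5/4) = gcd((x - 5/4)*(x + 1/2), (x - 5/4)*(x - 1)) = x - 5/4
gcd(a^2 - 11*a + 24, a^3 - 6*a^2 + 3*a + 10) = 1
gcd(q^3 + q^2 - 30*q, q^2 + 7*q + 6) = q + 6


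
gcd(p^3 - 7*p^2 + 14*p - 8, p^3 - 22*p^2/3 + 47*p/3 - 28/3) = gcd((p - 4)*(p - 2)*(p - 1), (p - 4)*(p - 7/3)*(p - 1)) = p^2 - 5*p + 4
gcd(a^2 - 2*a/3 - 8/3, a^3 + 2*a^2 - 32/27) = a + 4/3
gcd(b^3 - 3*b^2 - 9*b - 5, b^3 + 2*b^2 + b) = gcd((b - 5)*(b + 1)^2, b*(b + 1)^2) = b^2 + 2*b + 1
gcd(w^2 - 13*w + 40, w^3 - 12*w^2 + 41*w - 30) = w - 5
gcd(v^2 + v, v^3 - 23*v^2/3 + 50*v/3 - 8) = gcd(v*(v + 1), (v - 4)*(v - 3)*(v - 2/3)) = 1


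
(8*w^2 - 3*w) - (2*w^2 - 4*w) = 6*w^2 + w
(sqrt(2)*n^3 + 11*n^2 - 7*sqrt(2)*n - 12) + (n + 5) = sqrt(2)*n^3 + 11*n^2 - 7*sqrt(2)*n + n - 7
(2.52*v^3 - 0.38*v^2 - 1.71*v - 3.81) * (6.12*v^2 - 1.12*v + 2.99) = 15.4224*v^5 - 5.148*v^4 - 2.5048*v^3 - 22.5382*v^2 - 0.8457*v - 11.3919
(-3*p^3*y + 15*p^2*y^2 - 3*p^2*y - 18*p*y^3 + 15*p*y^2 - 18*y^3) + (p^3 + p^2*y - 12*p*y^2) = -3*p^3*y + p^3 + 15*p^2*y^2 - 2*p^2*y - 18*p*y^3 + 3*p*y^2 - 18*y^3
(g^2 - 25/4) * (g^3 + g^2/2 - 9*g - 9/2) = g^5 + g^4/2 - 61*g^3/4 - 61*g^2/8 + 225*g/4 + 225/8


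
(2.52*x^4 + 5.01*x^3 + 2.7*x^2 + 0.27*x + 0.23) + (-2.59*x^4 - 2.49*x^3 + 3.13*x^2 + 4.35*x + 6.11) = -0.0699999999999998*x^4 + 2.52*x^3 + 5.83*x^2 + 4.62*x + 6.34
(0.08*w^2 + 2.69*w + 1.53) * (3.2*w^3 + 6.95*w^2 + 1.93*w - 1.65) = 0.256*w^5 + 9.164*w^4 + 23.7459*w^3 + 15.6932*w^2 - 1.4856*w - 2.5245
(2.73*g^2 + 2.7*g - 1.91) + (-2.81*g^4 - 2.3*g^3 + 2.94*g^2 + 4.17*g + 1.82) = -2.81*g^4 - 2.3*g^3 + 5.67*g^2 + 6.87*g - 0.0899999999999999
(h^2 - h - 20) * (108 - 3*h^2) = -3*h^4 + 3*h^3 + 168*h^2 - 108*h - 2160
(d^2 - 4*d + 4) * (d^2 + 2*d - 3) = d^4 - 2*d^3 - 7*d^2 + 20*d - 12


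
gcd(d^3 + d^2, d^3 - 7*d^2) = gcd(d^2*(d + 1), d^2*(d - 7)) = d^2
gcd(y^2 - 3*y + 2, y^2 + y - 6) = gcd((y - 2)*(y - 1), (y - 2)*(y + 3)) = y - 2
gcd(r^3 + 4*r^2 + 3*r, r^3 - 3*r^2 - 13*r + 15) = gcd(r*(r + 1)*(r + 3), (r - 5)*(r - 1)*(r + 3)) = r + 3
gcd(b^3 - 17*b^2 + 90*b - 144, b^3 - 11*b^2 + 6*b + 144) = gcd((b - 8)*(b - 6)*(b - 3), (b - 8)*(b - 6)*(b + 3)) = b^2 - 14*b + 48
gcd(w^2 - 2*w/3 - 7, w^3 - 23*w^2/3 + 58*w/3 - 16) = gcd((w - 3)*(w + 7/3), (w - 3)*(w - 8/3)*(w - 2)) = w - 3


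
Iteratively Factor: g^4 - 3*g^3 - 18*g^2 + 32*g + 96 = (g + 3)*(g^3 - 6*g^2 + 32) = (g - 4)*(g + 3)*(g^2 - 2*g - 8) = (g - 4)*(g + 2)*(g + 3)*(g - 4)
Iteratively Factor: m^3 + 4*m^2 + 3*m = (m + 1)*(m^2 + 3*m) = (m + 1)*(m + 3)*(m)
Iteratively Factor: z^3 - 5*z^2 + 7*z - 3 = (z - 1)*(z^2 - 4*z + 3) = (z - 1)^2*(z - 3)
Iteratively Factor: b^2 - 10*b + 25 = (b - 5)*(b - 5)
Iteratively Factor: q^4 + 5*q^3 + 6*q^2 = (q + 3)*(q^3 + 2*q^2) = (q + 2)*(q + 3)*(q^2) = q*(q + 2)*(q + 3)*(q)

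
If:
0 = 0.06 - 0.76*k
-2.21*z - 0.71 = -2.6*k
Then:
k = 0.08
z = -0.23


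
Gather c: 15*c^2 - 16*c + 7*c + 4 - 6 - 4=15*c^2 - 9*c - 6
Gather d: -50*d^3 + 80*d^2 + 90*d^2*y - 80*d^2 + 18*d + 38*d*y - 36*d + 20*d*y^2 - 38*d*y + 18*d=-50*d^3 + 90*d^2*y + 20*d*y^2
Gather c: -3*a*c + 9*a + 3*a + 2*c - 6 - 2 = 12*a + c*(2 - 3*a) - 8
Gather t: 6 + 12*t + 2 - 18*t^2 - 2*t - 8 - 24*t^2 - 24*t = -42*t^2 - 14*t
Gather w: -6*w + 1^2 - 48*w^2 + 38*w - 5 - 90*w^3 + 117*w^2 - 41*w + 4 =-90*w^3 + 69*w^2 - 9*w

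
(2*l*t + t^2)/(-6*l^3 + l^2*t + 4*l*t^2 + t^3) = t/(-3*l^2 + 2*l*t + t^2)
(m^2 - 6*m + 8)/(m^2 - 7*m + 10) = (m - 4)/(m - 5)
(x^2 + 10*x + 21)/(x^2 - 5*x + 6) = (x^2 + 10*x + 21)/(x^2 - 5*x + 6)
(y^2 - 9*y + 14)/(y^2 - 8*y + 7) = (y - 2)/(y - 1)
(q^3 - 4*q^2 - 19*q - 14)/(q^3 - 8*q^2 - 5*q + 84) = (q^2 + 3*q + 2)/(q^2 - q - 12)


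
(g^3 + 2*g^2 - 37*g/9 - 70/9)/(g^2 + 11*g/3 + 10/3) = (3*g^2 + g - 14)/(3*(g + 2))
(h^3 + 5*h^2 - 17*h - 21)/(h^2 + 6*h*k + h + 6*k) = (h^2 + 4*h - 21)/(h + 6*k)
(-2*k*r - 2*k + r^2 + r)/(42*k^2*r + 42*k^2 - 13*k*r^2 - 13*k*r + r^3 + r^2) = (-2*k + r)/(42*k^2 - 13*k*r + r^2)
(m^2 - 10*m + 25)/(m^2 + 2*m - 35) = (m - 5)/(m + 7)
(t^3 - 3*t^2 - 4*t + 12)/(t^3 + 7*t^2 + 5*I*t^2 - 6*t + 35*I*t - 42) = (t^3 - 3*t^2 - 4*t + 12)/(t^3 + t^2*(7 + 5*I) + t*(-6 + 35*I) - 42)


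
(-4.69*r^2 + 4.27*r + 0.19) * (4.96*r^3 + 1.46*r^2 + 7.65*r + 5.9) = -23.2624*r^5 + 14.3318*r^4 - 28.7019*r^3 + 5.2719*r^2 + 26.6465*r + 1.121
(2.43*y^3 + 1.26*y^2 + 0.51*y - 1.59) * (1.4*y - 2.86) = 3.402*y^4 - 5.1858*y^3 - 2.8896*y^2 - 3.6846*y + 4.5474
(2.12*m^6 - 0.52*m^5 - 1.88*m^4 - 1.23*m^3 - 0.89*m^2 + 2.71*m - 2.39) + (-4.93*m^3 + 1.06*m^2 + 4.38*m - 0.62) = 2.12*m^6 - 0.52*m^5 - 1.88*m^4 - 6.16*m^3 + 0.17*m^2 + 7.09*m - 3.01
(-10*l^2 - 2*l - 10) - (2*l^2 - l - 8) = -12*l^2 - l - 2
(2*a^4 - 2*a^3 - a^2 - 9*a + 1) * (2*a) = 4*a^5 - 4*a^4 - 2*a^3 - 18*a^2 + 2*a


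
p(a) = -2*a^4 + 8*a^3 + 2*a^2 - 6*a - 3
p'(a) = -8*a^3 + 24*a^2 + 4*a - 6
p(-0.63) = -0.74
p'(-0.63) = 3.01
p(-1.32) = -16.07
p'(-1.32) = 48.94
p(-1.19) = -10.52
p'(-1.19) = 36.71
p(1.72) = 15.80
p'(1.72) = 31.17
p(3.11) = 51.23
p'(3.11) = -2.07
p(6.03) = -856.64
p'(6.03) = -863.27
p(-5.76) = -3632.41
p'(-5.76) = 2296.05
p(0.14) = -3.78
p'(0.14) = -4.99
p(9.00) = -7185.00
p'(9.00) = -3858.00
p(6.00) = -831.00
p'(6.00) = -846.00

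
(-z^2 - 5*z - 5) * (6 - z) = z^3 - z^2 - 25*z - 30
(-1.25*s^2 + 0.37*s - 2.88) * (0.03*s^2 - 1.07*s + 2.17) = -0.0375*s^4 + 1.3486*s^3 - 3.1948*s^2 + 3.8845*s - 6.2496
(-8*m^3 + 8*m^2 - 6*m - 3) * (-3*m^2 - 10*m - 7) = 24*m^5 + 56*m^4 - 6*m^3 + 13*m^2 + 72*m + 21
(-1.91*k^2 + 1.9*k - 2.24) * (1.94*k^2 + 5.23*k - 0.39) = -3.7054*k^4 - 6.3033*k^3 + 6.3363*k^2 - 12.4562*k + 0.8736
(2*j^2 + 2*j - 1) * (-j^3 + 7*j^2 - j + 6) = -2*j^5 + 12*j^4 + 13*j^3 + 3*j^2 + 13*j - 6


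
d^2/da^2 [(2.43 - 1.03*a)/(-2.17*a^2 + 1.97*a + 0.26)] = ((14.6044 - 13.4106*a)*(-2.17*a^2 + 1.97*a + 0.26) - (1.03*a - 2.43)*(4.34*a - 1.97)*(8.68*a - 3.94))/(-2.17*a^2 + 1.97*a + 0.26)^3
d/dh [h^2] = 2*h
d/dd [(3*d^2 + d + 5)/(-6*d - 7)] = (-18*d^2 - 42*d + 23)/(36*d^2 + 84*d + 49)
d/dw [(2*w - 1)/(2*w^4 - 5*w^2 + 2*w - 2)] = 2*(2*w^4 - 5*w^2 + 2*w - (2*w - 1)*(4*w^3 - 5*w + 1) - 2)/(2*w^4 - 5*w^2 + 2*w - 2)^2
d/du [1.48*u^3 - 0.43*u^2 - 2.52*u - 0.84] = 4.44*u^2 - 0.86*u - 2.52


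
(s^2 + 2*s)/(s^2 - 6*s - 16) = s/(s - 8)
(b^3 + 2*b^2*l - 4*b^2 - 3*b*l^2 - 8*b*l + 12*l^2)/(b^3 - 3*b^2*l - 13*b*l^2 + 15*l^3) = (b - 4)/(b - 5*l)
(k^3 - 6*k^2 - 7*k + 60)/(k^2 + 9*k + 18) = (k^2 - 9*k + 20)/(k + 6)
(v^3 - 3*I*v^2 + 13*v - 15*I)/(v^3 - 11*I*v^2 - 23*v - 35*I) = (v^2 + 2*I*v + 3)/(v^2 - 6*I*v + 7)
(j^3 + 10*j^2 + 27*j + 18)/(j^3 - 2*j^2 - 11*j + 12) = (j^2 + 7*j + 6)/(j^2 - 5*j + 4)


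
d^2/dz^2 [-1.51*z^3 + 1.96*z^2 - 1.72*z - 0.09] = 3.92 - 9.06*z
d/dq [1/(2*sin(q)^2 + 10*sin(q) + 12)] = -(2*sin(q) + 5)*cos(q)/(2*(sin(q)^2 + 5*sin(q) + 6)^2)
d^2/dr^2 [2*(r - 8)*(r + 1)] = 4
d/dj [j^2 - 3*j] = 2*j - 3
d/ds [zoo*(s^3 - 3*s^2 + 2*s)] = zoo*(s^2 + s + 1)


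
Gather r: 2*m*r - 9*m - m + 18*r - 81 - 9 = -10*m + r*(2*m + 18) - 90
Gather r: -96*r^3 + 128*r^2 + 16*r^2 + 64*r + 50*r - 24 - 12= -96*r^3 + 144*r^2 + 114*r - 36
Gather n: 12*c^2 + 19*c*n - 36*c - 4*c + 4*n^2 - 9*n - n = 12*c^2 - 40*c + 4*n^2 + n*(19*c - 10)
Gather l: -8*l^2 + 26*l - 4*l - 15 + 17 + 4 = -8*l^2 + 22*l + 6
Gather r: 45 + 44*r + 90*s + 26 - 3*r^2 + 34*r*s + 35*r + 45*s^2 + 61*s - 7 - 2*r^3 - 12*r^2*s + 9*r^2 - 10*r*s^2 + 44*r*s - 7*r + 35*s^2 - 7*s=-2*r^3 + r^2*(6 - 12*s) + r*(-10*s^2 + 78*s + 72) + 80*s^2 + 144*s + 64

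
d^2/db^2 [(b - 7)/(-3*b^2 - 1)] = 6*(12*b^2*(7 - b) + (3*b - 7)*(3*b^2 + 1))/(3*b^2 + 1)^3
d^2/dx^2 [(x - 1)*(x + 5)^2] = 6*x + 18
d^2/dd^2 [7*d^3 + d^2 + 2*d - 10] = 42*d + 2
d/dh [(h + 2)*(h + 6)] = 2*h + 8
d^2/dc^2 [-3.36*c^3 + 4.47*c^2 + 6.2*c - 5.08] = 8.94 - 20.16*c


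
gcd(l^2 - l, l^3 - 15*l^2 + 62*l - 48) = l - 1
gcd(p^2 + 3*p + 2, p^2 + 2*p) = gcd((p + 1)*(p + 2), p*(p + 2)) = p + 2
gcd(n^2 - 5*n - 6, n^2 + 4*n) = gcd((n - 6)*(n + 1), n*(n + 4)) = 1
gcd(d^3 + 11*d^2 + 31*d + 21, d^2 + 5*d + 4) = d + 1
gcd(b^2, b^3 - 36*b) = b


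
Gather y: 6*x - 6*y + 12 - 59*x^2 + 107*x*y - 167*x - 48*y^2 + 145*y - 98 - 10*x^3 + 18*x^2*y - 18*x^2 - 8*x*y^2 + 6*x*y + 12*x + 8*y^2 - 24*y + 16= -10*x^3 - 77*x^2 - 149*x + y^2*(-8*x - 40) + y*(18*x^2 + 113*x + 115) - 70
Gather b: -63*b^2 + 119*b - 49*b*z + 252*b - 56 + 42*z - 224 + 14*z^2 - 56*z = -63*b^2 + b*(371 - 49*z) + 14*z^2 - 14*z - 280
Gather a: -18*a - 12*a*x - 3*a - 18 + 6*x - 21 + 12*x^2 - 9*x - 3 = a*(-12*x - 21) + 12*x^2 - 3*x - 42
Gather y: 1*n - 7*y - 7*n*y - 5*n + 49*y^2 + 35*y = -4*n + 49*y^2 + y*(28 - 7*n)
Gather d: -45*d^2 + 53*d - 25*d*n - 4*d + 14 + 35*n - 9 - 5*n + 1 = -45*d^2 + d*(49 - 25*n) + 30*n + 6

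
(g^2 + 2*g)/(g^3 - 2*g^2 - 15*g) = (g + 2)/(g^2 - 2*g - 15)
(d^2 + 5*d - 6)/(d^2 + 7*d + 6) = (d - 1)/(d + 1)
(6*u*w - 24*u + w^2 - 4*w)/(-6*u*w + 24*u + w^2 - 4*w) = (-6*u - w)/(6*u - w)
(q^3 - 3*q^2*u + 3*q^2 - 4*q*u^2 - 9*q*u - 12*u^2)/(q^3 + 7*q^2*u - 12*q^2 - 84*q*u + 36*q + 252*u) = (q^3 - 3*q^2*u + 3*q^2 - 4*q*u^2 - 9*q*u - 12*u^2)/(q^3 + 7*q^2*u - 12*q^2 - 84*q*u + 36*q + 252*u)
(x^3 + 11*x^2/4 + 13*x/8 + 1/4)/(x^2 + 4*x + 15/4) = (8*x^3 + 22*x^2 + 13*x + 2)/(2*(4*x^2 + 16*x + 15))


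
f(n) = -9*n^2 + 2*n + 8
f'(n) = 2 - 18*n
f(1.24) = -3.36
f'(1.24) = -20.32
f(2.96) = -64.93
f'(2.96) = -51.28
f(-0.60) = 3.56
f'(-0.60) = 12.80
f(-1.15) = -6.20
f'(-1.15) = 22.70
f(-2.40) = -48.64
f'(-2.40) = 45.20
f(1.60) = -11.84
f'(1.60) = -26.80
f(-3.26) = -94.17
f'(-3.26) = 60.68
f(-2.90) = -73.49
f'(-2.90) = 54.20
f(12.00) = -1264.00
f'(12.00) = -214.00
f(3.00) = -67.00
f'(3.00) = -52.00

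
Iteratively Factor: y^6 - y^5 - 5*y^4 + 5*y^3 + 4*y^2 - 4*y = (y - 1)*(y^5 - 5*y^3 + 4*y) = y*(y - 1)*(y^4 - 5*y^2 + 4) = y*(y - 1)*(y + 1)*(y^3 - y^2 - 4*y + 4) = y*(y - 1)^2*(y + 1)*(y^2 - 4) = y*(y - 2)*(y - 1)^2*(y + 1)*(y + 2)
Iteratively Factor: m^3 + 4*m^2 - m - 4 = (m - 1)*(m^2 + 5*m + 4) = (m - 1)*(m + 4)*(m + 1)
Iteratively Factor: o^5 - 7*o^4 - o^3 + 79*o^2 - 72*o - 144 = (o + 3)*(o^4 - 10*o^3 + 29*o^2 - 8*o - 48) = (o - 3)*(o + 3)*(o^3 - 7*o^2 + 8*o + 16) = (o - 3)*(o + 1)*(o + 3)*(o^2 - 8*o + 16) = (o - 4)*(o - 3)*(o + 1)*(o + 3)*(o - 4)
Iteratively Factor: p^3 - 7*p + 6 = (p + 3)*(p^2 - 3*p + 2) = (p - 2)*(p + 3)*(p - 1)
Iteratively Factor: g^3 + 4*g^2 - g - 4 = (g - 1)*(g^2 + 5*g + 4) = (g - 1)*(g + 1)*(g + 4)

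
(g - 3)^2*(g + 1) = g^3 - 5*g^2 + 3*g + 9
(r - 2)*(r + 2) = r^2 - 4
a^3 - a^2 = a^2*(a - 1)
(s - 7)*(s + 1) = s^2 - 6*s - 7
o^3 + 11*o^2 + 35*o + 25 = (o + 1)*(o + 5)^2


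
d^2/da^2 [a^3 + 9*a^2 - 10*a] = 6*a + 18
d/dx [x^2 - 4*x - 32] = 2*x - 4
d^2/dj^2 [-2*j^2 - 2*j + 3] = -4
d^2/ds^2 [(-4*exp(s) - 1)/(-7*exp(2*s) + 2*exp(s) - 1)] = (196*exp(4*s) + 252*exp(3*s) - 210*exp(2*s) - 16*exp(s) + 6)*exp(s)/(343*exp(6*s) - 294*exp(5*s) + 231*exp(4*s) - 92*exp(3*s) + 33*exp(2*s) - 6*exp(s) + 1)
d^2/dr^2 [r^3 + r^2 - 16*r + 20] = 6*r + 2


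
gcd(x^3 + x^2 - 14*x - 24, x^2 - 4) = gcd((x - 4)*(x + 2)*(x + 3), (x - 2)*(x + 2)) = x + 2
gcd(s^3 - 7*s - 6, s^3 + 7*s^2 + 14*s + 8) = s^2 + 3*s + 2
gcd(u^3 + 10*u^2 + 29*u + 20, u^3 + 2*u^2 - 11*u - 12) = u^2 + 5*u + 4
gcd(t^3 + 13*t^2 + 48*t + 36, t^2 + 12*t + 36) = t^2 + 12*t + 36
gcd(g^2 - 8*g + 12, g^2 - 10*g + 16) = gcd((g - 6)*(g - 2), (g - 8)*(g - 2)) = g - 2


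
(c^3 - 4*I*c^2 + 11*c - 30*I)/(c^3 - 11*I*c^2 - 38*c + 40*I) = (c + 3*I)/(c - 4*I)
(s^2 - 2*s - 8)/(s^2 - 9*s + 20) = (s + 2)/(s - 5)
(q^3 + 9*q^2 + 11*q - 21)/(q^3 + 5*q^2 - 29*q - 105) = (q - 1)/(q - 5)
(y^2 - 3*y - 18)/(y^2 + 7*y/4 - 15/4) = 4*(y - 6)/(4*y - 5)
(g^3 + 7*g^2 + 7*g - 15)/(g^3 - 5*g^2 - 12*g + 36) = (g^2 + 4*g - 5)/(g^2 - 8*g + 12)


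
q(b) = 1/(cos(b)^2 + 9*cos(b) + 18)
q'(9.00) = 0.03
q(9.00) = 0.09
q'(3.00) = 0.01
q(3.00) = 0.10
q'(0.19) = 0.00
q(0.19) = 0.04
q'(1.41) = 0.02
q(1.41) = 0.05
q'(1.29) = 0.02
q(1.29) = 0.05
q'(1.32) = 0.02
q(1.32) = 0.05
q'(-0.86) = -0.01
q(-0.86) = 0.04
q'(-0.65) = -0.01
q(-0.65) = 0.04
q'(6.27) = -0.00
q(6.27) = 0.04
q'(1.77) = 0.03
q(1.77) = 0.06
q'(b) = (2*sin(b)*cos(b) + 9*sin(b))/(cos(b)^2 + 9*cos(b) + 18)^2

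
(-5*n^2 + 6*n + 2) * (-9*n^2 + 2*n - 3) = 45*n^4 - 64*n^3 + 9*n^2 - 14*n - 6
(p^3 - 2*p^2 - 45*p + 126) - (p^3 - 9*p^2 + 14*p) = 7*p^2 - 59*p + 126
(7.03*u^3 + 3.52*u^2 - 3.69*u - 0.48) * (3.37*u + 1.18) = 23.6911*u^4 + 20.1578*u^3 - 8.2817*u^2 - 5.9718*u - 0.5664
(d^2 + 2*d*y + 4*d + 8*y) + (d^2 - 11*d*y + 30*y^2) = 2*d^2 - 9*d*y + 4*d + 30*y^2 + 8*y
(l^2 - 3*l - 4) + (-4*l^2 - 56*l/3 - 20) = -3*l^2 - 65*l/3 - 24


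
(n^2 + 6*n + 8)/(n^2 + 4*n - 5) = (n^2 + 6*n + 8)/(n^2 + 4*n - 5)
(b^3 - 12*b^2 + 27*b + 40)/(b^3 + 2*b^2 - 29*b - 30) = (b - 8)/(b + 6)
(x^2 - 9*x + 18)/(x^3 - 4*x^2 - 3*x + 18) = (x - 6)/(x^2 - x - 6)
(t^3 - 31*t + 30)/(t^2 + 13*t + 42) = (t^2 - 6*t + 5)/(t + 7)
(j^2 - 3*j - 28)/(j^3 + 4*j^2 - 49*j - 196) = 1/(j + 7)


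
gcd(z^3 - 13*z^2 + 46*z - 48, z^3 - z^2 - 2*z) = z - 2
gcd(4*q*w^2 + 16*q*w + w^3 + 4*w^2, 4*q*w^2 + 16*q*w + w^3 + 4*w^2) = 4*q*w^2 + 16*q*w + w^3 + 4*w^2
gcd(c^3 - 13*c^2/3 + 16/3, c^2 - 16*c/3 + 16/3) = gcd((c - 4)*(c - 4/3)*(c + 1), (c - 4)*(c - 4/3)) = c^2 - 16*c/3 + 16/3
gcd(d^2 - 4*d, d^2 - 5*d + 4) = d - 4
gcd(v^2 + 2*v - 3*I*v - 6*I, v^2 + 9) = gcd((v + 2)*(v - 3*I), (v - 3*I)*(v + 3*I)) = v - 3*I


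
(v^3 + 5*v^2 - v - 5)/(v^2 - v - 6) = (-v^3 - 5*v^2 + v + 5)/(-v^2 + v + 6)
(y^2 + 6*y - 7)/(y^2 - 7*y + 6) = (y + 7)/(y - 6)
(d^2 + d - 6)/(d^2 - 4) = (d + 3)/(d + 2)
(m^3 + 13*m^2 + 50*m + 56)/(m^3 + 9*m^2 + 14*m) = (m + 4)/m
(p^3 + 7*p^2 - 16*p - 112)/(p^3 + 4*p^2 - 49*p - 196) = (p - 4)/(p - 7)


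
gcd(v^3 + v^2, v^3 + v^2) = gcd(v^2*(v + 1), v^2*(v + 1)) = v^3 + v^2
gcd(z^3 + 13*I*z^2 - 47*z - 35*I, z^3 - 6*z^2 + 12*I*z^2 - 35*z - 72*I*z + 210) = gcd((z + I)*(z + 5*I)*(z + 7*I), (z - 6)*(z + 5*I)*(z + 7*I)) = z^2 + 12*I*z - 35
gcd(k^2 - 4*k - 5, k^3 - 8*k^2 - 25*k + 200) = k - 5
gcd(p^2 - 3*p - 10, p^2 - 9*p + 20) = p - 5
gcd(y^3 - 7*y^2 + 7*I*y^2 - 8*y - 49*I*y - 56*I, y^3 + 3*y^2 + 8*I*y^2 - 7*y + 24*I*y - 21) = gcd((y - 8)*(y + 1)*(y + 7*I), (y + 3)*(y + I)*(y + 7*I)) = y + 7*I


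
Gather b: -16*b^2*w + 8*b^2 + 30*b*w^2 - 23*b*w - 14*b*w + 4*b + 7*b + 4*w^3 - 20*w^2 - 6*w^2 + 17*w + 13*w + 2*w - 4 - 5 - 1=b^2*(8 - 16*w) + b*(30*w^2 - 37*w + 11) + 4*w^3 - 26*w^2 + 32*w - 10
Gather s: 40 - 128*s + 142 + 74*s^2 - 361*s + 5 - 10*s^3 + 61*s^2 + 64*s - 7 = -10*s^3 + 135*s^2 - 425*s + 180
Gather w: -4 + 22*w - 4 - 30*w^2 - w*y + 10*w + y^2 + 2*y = -30*w^2 + w*(32 - y) + y^2 + 2*y - 8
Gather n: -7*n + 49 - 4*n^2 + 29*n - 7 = -4*n^2 + 22*n + 42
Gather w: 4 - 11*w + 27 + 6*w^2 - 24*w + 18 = 6*w^2 - 35*w + 49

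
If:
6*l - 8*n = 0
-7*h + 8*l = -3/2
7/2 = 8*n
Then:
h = 37/42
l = 7/12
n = 7/16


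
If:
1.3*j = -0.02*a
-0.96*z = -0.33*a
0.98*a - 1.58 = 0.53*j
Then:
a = 1.60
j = -0.02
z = 0.55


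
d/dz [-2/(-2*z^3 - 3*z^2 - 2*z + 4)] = 4*(-3*z^2 - 3*z - 1)/(2*z^3 + 3*z^2 + 2*z - 4)^2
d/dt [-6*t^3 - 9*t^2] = 18*t*(-t - 1)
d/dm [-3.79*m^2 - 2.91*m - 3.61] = -7.58*m - 2.91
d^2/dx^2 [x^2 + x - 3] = 2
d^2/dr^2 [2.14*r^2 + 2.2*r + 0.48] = 4.28000000000000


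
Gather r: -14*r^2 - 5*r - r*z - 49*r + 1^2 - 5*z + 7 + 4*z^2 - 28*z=-14*r^2 + r*(-z - 54) + 4*z^2 - 33*z + 8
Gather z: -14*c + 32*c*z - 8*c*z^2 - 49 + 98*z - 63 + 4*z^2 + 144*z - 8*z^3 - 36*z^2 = -14*c - 8*z^3 + z^2*(-8*c - 32) + z*(32*c + 242) - 112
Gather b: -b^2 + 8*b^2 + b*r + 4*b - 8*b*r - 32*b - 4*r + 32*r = 7*b^2 + b*(-7*r - 28) + 28*r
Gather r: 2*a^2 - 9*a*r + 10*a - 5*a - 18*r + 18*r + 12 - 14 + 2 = 2*a^2 - 9*a*r + 5*a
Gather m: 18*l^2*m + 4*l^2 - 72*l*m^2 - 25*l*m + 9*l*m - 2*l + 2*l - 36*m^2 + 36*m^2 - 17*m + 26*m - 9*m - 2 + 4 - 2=4*l^2 - 72*l*m^2 + m*(18*l^2 - 16*l)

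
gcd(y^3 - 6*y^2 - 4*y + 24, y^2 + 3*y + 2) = y + 2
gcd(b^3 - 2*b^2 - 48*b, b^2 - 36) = b + 6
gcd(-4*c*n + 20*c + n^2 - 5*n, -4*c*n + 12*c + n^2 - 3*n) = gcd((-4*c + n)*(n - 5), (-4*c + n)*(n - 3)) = 4*c - n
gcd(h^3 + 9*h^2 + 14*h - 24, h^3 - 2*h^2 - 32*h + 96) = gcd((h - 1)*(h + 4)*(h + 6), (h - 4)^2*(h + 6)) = h + 6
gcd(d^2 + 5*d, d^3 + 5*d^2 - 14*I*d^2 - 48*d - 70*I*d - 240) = d + 5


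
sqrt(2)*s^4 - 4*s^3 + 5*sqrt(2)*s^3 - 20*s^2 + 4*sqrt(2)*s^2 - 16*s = s*(s + 4)*(s - 2*sqrt(2))*(sqrt(2)*s + sqrt(2))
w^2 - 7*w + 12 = (w - 4)*(w - 3)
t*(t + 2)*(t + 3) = t^3 + 5*t^2 + 6*t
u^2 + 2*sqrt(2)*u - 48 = (u - 4*sqrt(2))*(u + 6*sqrt(2))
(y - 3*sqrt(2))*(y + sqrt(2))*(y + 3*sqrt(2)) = y^3 + sqrt(2)*y^2 - 18*y - 18*sqrt(2)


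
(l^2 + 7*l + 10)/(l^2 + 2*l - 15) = (l + 2)/(l - 3)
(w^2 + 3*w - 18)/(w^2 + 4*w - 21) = (w + 6)/(w + 7)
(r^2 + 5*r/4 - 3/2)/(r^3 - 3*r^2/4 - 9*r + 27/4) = (r + 2)/(r^2 - 9)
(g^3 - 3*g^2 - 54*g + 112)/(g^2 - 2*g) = g - 1 - 56/g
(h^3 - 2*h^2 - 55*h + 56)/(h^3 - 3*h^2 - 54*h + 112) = (h - 1)/(h - 2)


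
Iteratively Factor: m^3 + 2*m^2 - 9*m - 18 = (m + 3)*(m^2 - m - 6) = (m - 3)*(m + 3)*(m + 2)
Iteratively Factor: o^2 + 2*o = (o + 2)*(o)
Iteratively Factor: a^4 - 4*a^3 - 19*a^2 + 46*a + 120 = (a + 2)*(a^3 - 6*a^2 - 7*a + 60) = (a + 2)*(a + 3)*(a^2 - 9*a + 20) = (a - 4)*(a + 2)*(a + 3)*(a - 5)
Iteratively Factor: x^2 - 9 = (x - 3)*(x + 3)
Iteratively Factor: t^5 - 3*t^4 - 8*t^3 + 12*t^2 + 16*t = (t + 1)*(t^4 - 4*t^3 - 4*t^2 + 16*t) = t*(t + 1)*(t^3 - 4*t^2 - 4*t + 16) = t*(t - 2)*(t + 1)*(t^2 - 2*t - 8) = t*(t - 4)*(t - 2)*(t + 1)*(t + 2)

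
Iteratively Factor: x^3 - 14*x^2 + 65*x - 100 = (x - 5)*(x^2 - 9*x + 20) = (x - 5)*(x - 4)*(x - 5)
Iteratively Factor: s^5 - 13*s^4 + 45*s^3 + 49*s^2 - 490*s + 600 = (s - 4)*(s^4 - 9*s^3 + 9*s^2 + 85*s - 150) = (s - 5)*(s - 4)*(s^3 - 4*s^2 - 11*s + 30) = (s - 5)*(s - 4)*(s + 3)*(s^2 - 7*s + 10) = (s - 5)*(s - 4)*(s - 2)*(s + 3)*(s - 5)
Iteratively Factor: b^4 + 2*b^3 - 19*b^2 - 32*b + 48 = (b - 1)*(b^3 + 3*b^2 - 16*b - 48) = (b - 1)*(b + 4)*(b^2 - b - 12) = (b - 1)*(b + 3)*(b + 4)*(b - 4)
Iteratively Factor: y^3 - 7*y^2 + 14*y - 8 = (y - 4)*(y^2 - 3*y + 2) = (y - 4)*(y - 2)*(y - 1)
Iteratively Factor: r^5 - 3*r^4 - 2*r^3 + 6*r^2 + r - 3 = (r - 3)*(r^4 - 2*r^2 + 1) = (r - 3)*(r - 1)*(r^3 + r^2 - r - 1) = (r - 3)*(r - 1)*(r + 1)*(r^2 - 1) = (r - 3)*(r - 1)*(r + 1)^2*(r - 1)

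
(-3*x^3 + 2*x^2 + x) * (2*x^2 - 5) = -6*x^5 + 4*x^4 + 17*x^3 - 10*x^2 - 5*x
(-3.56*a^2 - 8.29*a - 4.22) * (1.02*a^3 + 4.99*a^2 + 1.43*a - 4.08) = -3.6312*a^5 - 26.2202*a^4 - 50.7623*a^3 - 18.3877*a^2 + 27.7886*a + 17.2176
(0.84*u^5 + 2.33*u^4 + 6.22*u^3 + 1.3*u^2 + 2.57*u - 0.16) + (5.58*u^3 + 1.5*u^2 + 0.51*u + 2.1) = 0.84*u^5 + 2.33*u^4 + 11.8*u^3 + 2.8*u^2 + 3.08*u + 1.94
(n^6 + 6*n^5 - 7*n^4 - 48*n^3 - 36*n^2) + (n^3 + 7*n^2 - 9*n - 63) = n^6 + 6*n^5 - 7*n^4 - 47*n^3 - 29*n^2 - 9*n - 63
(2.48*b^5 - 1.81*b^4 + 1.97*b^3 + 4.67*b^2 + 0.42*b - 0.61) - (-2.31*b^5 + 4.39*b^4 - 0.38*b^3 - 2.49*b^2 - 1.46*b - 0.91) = 4.79*b^5 - 6.2*b^4 + 2.35*b^3 + 7.16*b^2 + 1.88*b + 0.3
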